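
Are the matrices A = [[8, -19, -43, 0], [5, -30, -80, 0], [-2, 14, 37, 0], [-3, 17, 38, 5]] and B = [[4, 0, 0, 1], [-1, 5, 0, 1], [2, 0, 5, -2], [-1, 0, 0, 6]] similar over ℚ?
No.

Both have characteristic polynomial (x - 5)^4, but the minimal polynomial of A is (x - 5)^3 while the minimal polynomial of B is (x - 5)^2. The minimal polynomial is a similarity invariant, so A and B are not similar.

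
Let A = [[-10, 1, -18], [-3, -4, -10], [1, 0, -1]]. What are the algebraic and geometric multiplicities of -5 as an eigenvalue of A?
algebraic multiplicity 3, geometric multiplicity 1

The characteristic polynomial is (x + 5)^3, so the factor x + 5 appears with exponent 3: the algebraic multiplicity is 3.

rank(A + 5I) = 2, so the eigenspace has dimension 3 - 2 = 1: the geometric multiplicity is 1.

Since 1 < 3, A is not diagonalizable.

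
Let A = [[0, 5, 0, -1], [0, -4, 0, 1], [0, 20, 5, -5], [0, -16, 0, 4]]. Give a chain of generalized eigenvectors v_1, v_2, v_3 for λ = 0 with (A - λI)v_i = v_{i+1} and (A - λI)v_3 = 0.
We seek v_1 ∈ ker(A^3) \ ker(A^2), then set v_{i+1} = A v_i.

One such chain is v_1 = [[0, 0, 1, 1]]^T, v_2 = [[-1, 1, 0, 4]]^T, v_3 = [[1, 0, 0, 0]]^T. Check: A v_3 = [[0, 0, 0, 0]]^T = 0.

v_1 = [[0, 0, 1, 1]]^T, v_2 = [[-1, 1, 0, 4]]^T, v_3 = [[1, 0, 0, 0]]^T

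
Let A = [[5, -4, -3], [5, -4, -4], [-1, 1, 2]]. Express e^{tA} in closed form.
e^{tA} = [[(-t^2 + 8*t + 2)*e^{t}/2, t*(t - 8)*e^{t}/2, t*(t - 6)*e^{t}/2], [t*(10 - t)*e^{t}/2, (t^2 - 10*t + 2)*e^{t}/2, t*(t - 8)*e^{t}/2], [-t*e^{t}, t*e^{t}, (t + 1)*e^{t}]]

A has Jordan form J = [[1, 1, 0], [0, 1, 1], [0, 0, 1]] with A = PJP^{-1}, so e^{tA} = P e^{tJ} P^{-1}.

For a Jordan block J_k(λ), e^{tJ_k(λ)} = e^{λt} · (I + tN + t^2 N^2/2! + ... + t^{k-1} N^{k-1}/(k-1)!) where N is the nilpotent superdiagonal part.

Assembling the blocks and conjugating back gives the entries of e^{tA} as shown above.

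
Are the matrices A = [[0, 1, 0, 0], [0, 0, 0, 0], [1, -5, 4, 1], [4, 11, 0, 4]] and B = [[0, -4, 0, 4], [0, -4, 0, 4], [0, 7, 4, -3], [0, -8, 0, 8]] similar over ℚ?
No.

Both have characteristic polynomial x^2(x - 4)^2, but the minimal polynomial of A is x^2(x - 4)^2 while the minimal polynomial of B is x(x - 4)^2. The minimal polynomial is a similarity invariant, so A and B are not similar.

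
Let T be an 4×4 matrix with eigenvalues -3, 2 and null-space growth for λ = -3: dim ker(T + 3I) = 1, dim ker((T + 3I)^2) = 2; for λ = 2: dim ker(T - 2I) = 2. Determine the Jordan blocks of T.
λ = -3: successive nullity increments [1, 1] count blocks of size ≥ k; block sizes are [2].
λ = 2: successive nullity increments [2] count blocks of size ≥ k; block sizes are [1, 1].

Jordan blocks: (-3, 2), (2, 1), (2, 1)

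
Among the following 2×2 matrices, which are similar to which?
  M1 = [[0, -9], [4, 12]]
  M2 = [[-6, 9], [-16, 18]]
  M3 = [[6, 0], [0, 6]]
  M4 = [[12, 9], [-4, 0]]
Characteristic polynomials: χ_{M1} = (x - 6)^2, χ_{M2} = (x - 6)^2, χ_{M3} = (x - 6)^2, χ_{M4} = (x - 6)^2.

{M1, M2, M4}: invariant factors (x - 6)^2.

{M3}: invariant factors x - 6, x - 6.

Matrices are similar if and only if their invariant-factor lists agree; the partition into similarity classes is {M1, M2, M4}, {M3}.

2 classes: {M1, M2, M4}, {M3}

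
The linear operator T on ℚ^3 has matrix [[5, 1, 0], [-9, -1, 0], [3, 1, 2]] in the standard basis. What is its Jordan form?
The characteristic polynomial is det(xI - A) = (x - 2)^3, so the eigenvalues are 2 (algebraic multiplicity 3).

For λ = 2: rank(A - 2I) = 1, rank((A - 2I)^2) = 0. The eigenspace has dimension 3 - 1 = 2, so there are 2 Jordan blocks; the rank sequence gives block sizes [2, 1].

Assembling the blocks gives the Jordan form J above.

J = [[2, 1, 0], [0, 2, 0], [0, 0, 2]]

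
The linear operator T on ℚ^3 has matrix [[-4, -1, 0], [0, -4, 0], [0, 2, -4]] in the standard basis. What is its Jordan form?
J = [[-4, 1, 0], [0, -4, 0], [0, 0, -4]]

The characteristic polynomial is det(xI - A) = (x + 4)^3, so the eigenvalues are -4 (algebraic multiplicity 3).

For λ = -4: rank(A + 4I) = 1, rank((A + 4I)^2) = 0. The eigenspace has dimension 3 - 1 = 2, so there are 2 Jordan blocks; the rank sequence gives block sizes [2, 1].

Assembling the blocks gives the Jordan form J above.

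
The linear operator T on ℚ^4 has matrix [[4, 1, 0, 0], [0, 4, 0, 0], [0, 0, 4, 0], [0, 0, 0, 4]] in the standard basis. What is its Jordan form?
J = [[4, 1, 0, 0], [0, 4, 0, 0], [0, 0, 4, 0], [0, 0, 0, 4]]

The characteristic polynomial is det(xI - A) = (x - 4)^4, so the eigenvalues are 4 (algebraic multiplicity 4).

For λ = 4: rank(A - 4I) = 1, rank((A - 4I)^2) = 0. The eigenspace has dimension 4 - 1 = 3, so there are 3 Jordan blocks; the rank sequence gives block sizes [2, 1, 1].

Assembling the blocks gives the Jordan form J above.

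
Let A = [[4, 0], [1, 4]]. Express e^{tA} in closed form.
e^{tA} = [[e^{4*t}, 0], [t*e^{4*t}, e^{4*t}]]

A has Jordan form J = [[4, 1], [0, 4]] with A = PJP^{-1}, so e^{tA} = P e^{tJ} P^{-1}.

For a Jordan block J_k(λ), e^{tJ_k(λ)} = e^{λt} · (I + tN + t^2 N^2/2! + ... + t^{k-1} N^{k-1}/(k-1)!) where N is the nilpotent superdiagonal part.

Assembling the blocks and conjugating back gives the entries of e^{tA} as shown above.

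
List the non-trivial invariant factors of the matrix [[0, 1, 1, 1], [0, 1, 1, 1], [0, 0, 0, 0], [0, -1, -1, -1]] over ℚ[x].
x, x, x^2

The Jordan structure of A has elementary divisors x^2, x, x. Arranging the block sizes at each eigenvalue in decreasing order and taking row products gives the invariant factors.

Invariant factors (smallest first, each dividing the next): x, x, x^2.

Check: the last factor x^2 is the minimal polynomial, and the product x^4 is the characteristic polynomial.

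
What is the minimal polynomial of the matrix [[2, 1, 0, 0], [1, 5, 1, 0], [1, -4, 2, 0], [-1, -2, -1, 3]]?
m_A(x) = (x - 3)^3

The characteristic polynomial factors as (x - 3)^4. The minimal polynomial is ∏(x - λ)^{k_λ} where k_λ is the size of the largest Jordan block at λ.

For λ = 3: rank(A - 3I) = 2, and the largest Jordan block has size 3 (the smallest k with rank((A - 3I)^k) = rank((A - 3I)^(k+1))).

So m_A(x) = (x - 3)^3.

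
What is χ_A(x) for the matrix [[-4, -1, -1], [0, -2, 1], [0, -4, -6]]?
χ_A(x) = (x + 4)^3

xI - A = [[x + 4, 1, 1], [0, x + 2, -1], [0, 4, x + 6]].

Expanding det(xI - A) along the first row:
det(xI - A) = + (x + 4)·det([[x + 2, -1], [4, x + 6]]) - (1)·det([[0, -1], [0, x + 6]]) + (1)·det([[0, x + 2], [0, 4]]).

Evaluating gives χ_A(x) = x^3 + 12x^2 + 48x + 64 = (x + 4)^3.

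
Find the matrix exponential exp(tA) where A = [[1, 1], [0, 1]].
A has Jordan form J = [[1, 1], [0, 1]] with A = PJP^{-1}, so e^{tA} = P e^{tJ} P^{-1}.

For a Jordan block J_k(λ), e^{tJ_k(λ)} = e^{λt} · (I + tN + t^2 N^2/2! + ... + t^{k-1} N^{k-1}/(k-1)!) where N is the nilpotent superdiagonal part.

Assembling the blocks and conjugating back gives the entries of e^{tA} as shown above.

e^{tA} = [[e^{t}, t*e^{t}], [0, e^{t}]]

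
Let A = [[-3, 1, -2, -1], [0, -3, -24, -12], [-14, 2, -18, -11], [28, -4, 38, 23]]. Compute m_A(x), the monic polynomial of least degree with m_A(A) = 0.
The characteristic polynomial factors as (x - 4)(x - 1)(x + 3)^2. The minimal polynomial is ∏(x - λ)^{k_λ} where k_λ is the size of the largest Jordan block at λ.

For λ = -3: rank(A + 3I) = 3, and the largest Jordan block has size 2 (the smallest k with rank((A + 3I)^k) = rank((A + 3I)^(k+1))).
For λ = 1: rank(A - I) = 3, and the largest Jordan block has size 1 (the smallest k with rank((A - I)^k) = rank((A - I)^(k+1))).
For λ = 4: rank(A - 4I) = 3, and the largest Jordan block has size 1 (the smallest k with rank((A - 4I)^k) = rank((A - 4I)^(k+1))).

So m_A(x) = (x - 4)(x - 1)(x + 3)^2.

m_A(x) = (x - 4)(x - 1)(x + 3)^2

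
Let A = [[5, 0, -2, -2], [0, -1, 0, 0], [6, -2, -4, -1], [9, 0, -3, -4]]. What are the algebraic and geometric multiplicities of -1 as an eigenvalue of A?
algebraic multiplicity 4, geometric multiplicity 2

The characteristic polynomial is (x + 1)^4, so the factor x + 1 appears with exponent 4: the algebraic multiplicity is 4.

rank(A + I) = 2, so the eigenspace has dimension 4 - 2 = 2: the geometric multiplicity is 2.

Since 2 < 4, A is not diagonalizable.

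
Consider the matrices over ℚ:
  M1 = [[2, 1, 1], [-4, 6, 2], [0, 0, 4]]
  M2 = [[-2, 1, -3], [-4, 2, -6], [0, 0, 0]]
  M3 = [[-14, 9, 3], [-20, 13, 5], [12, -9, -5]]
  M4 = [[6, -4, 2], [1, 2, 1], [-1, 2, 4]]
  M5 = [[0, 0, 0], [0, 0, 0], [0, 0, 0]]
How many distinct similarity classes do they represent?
Characteristic polynomials: χ_{M1} = (x - 4)^3, χ_{M2} = x^3, χ_{M3} = (x + 2)^3, χ_{M4} = (x - 4)^3, χ_{M5} = x^3.

{M1}: invariant factors x - 4, (x - 4)^2.

{M2}: invariant factors x, x^2.

{M3}: invariant factors x + 2, (x + 2)^2.

{M4}: invariant factors (x - 4)^3.

{M5}: invariant factors x, x, x.

Matrices are similar if and only if their invariant-factor lists agree; the partition into similarity classes is {M1}, {M2}, {M3}, {M4}, {M5}.

5 classes: {M1}, {M2}, {M3}, {M4}, {M5}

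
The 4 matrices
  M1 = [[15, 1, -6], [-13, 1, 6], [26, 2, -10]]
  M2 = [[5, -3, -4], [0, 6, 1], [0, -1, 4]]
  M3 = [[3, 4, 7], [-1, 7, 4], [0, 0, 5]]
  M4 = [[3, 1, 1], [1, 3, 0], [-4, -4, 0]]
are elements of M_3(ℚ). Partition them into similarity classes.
Characteristic polynomials: χ_{M1} = (x - 2)^3, χ_{M2} = (x - 5)^3, χ_{M3} = (x - 5)^3, χ_{M4} = (x - 2)^3.

{M1}: invariant factors x - 2, (x - 2)^2.

{M2, M3}: invariant factors (x - 5)^3.

{M4}: invariant factors (x - 2)^3.

Matrices are similar if and only if their invariant-factor lists agree; the partition into similarity classes is {M1}, {M2, M3}, {M4}.

3 classes: {M1}, {M2, M3}, {M4}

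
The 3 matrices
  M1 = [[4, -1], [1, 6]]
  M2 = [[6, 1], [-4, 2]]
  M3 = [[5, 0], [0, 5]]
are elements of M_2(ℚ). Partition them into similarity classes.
Characteristic polynomials: χ_{M1} = (x - 5)^2, χ_{M2} = (x - 4)^2, χ_{M3} = (x - 5)^2.

{M1}: invariant factors (x - 5)^2.

{M2}: invariant factors (x - 4)^2.

{M3}: invariant factors x - 5, x - 5.

Matrices are similar if and only if their invariant-factor lists agree; the partition into similarity classes is {M1}, {M2}, {M3}.

3 classes: {M1}, {M2}, {M3}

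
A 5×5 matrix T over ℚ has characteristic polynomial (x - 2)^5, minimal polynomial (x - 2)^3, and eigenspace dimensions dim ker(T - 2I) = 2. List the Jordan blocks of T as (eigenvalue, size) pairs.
λ = 2: algebraic multiplicity 5 (exponent in χ_T), largest block size 3 (exponent in m_T), 2 blocks (geometric multiplicity). These force block sizes [3, 2].

Jordan blocks: (2, 3), (2, 2)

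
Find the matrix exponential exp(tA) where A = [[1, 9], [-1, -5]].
A has Jordan form J = [[-2, 1], [0, -2]] with A = PJP^{-1}, so e^{tA} = P e^{tJ} P^{-1}.

For a Jordan block J_k(λ), e^{tJ_k(λ)} = e^{λt} · (I + tN + t^2 N^2/2! + ... + t^{k-1} N^{k-1}/(k-1)!) where N is the nilpotent superdiagonal part.

Assembling the blocks and conjugating back gives the entries of e^{tA} as shown above.

e^{tA} = [[(3*t + 1)*e^{-2*t}, 9*t*e^{-2*t}], [-t*e^{-2*t}, (1 - 3*t)*e^{-2*t}]]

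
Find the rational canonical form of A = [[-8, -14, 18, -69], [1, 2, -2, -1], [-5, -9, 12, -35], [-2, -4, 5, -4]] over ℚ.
R = [[0, 0, 0, -9], [1, 0, 0, 6], [0, 1, 0, -7], [0, 0, 1, 2]]

The invariant factors of A (the non-unit diagonal entries of the Smith normal form of xI - A over ℚ[x]) are (x^2 - x + 3)^2, each dividing the next. The characteristic polynomial is their product, (x^2 - x + 3)^2.

The rational canonical form is the block-diagonal matrix of companion matrices C(f_i):
R = [[0, 0, 0, -9], [1, 0, 0, 6], [0, 1, 0, -7], [0, 0, 1, 2]].

Note the characteristic polynomial does not split into linear factors over ℚ, so A has no Jordan form over ℚ; the rational canonical form exists over any field.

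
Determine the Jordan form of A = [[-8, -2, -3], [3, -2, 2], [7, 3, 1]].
J = [[-3, 1, 0], [0, -3, 1], [0, 0, -3]]

The characteristic polynomial is det(xI - A) = (x + 3)^3, so the eigenvalues are -3 (algebraic multiplicity 3).

For λ = -3: rank(A + 3I) = 2, rank((A + 3I)^2) = 1, rank((A + 3I)^3) = 0. The eigenspace has dimension 3 - 2 = 1, so there is 1 Jordan block; the rank sequence gives block sizes [3].

Assembling the blocks gives the Jordan form J above.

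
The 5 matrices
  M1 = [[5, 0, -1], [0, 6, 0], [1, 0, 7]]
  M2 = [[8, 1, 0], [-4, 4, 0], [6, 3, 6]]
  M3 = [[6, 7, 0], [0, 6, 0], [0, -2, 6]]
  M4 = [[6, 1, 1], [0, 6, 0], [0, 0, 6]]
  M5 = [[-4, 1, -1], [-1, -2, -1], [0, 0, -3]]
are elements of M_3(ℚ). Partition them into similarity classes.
Characteristic polynomials: χ_{M1} = (x - 6)^3, χ_{M2} = (x - 6)^3, χ_{M3} = (x - 6)^3, χ_{M4} = (x - 6)^3, χ_{M5} = (x + 3)^3.

{M1, M2, M3, M4}: invariant factors x - 6, (x - 6)^2.

{M5}: invariant factors x + 3, (x + 3)^2.

Matrices are similar if and only if their invariant-factor lists agree; the partition into similarity classes is {M1, M2, M3, M4}, {M5}.

2 classes: {M1, M2, M3, M4}, {M5}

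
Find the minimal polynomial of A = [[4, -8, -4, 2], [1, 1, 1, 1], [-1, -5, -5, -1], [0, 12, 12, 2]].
m_A(x) = (x - 2)^2(x + 4)

The characteristic polynomial factors as (x - 2)^3(x + 4). The minimal polynomial is ∏(x - λ)^{k_λ} where k_λ is the size of the largest Jordan block at λ.

For λ = -4: rank(A + 4I) = 3, and the largest Jordan block has size 1 (the smallest k with rank((A + 4I)^k) = rank((A + 4I)^(k+1))).
For λ = 2: rank(A - 2I) = 2, and the largest Jordan block has size 2 (the smallest k with rank((A - 2I)^k) = rank((A - 2I)^(k+1))).

So m_A(x) = (x - 2)^2(x + 4).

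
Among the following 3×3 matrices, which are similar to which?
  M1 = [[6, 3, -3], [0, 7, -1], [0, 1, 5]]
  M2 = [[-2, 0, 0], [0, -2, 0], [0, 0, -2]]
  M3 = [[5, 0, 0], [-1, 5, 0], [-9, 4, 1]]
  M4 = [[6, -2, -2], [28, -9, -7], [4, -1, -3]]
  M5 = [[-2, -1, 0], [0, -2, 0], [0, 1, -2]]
4 classes: {M1}, {M2}, {M3}, {M4, M5}

Characteristic polynomials: χ_{M1} = (x - 6)^3, χ_{M2} = (x + 2)^3, χ_{M3} = (x - 5)^2(x - 1), χ_{M4} = (x + 2)^3, χ_{M5} = (x + 2)^3.

{M1}: invariant factors x - 6, (x - 6)^2.

{M2}: invariant factors x + 2, x + 2, x + 2.

{M3}: invariant factors (x - 5)^2(x - 1).

{M4, M5}: invariant factors x + 2, (x + 2)^2.

Matrices are similar if and only if their invariant-factor lists agree; the partition into similarity classes is {M1}, {M2}, {M3}, {M4, M5}.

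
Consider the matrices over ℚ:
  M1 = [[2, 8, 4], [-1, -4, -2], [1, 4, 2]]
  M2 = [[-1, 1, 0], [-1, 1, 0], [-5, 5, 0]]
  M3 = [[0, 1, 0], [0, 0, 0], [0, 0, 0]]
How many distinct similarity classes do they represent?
Characteristic polynomials: χ_{M1} = x^3, χ_{M2} = x^3, χ_{M3} = x^3.

{M1, M2, M3}: invariant factors x, x^2.

Matrices are similar if and only if their invariant-factor lists agree; the partition into similarity classes is {M1, M2, M3}.

1 class: {M1, M2, M3}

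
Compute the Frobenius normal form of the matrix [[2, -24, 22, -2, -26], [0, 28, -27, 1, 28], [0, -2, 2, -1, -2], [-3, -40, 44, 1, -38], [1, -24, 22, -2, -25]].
The invariant factors of A (the non-unit diagonal entries of the Smith normal form of xI - A over ℚ[x]) are x - 1, (x - 4)^2(x - 1)(x + 2), each dividing the next. The characteristic polynomial is their product, (x - 4)^2(x - 1)^2(x + 2).

The rational canonical form is the block-diagonal matrix of companion matrices C(f_i):
R = [[1, 0, 0, 0, 0], [0, 0, 0, 0, 32], [0, 1, 0, 0, -32], [0, 0, 1, 0, -6], [0, 0, 0, 1, 7]].

R = [[1, 0, 0, 0, 0], [0, 0, 0, 0, 32], [0, 1, 0, 0, -32], [0, 0, 1, 0, -6], [0, 0, 0, 1, 7]]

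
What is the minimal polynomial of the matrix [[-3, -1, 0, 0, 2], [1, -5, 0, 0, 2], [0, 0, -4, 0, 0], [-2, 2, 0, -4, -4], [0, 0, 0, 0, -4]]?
m_A(x) = (x + 4)^2

The characteristic polynomial factors as (x + 4)^5. The minimal polynomial is ∏(x - λ)^{k_λ} where k_λ is the size of the largest Jordan block at λ.

For λ = -4: rank(A + 4I) = 1, and the largest Jordan block has size 2 (the smallest k with rank((A + 4I)^k) = rank((A + 4I)^(k+1))).

So m_A(x) = (x + 4)^2.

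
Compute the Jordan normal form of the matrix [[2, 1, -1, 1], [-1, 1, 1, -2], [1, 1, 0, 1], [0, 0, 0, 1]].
J = [[1, 1, 0, 0], [0, 1, 1, 0], [0, 0, 1, 0], [0, 0, 0, 1]]

The characteristic polynomial is det(xI - A) = (x - 1)^4, so the eigenvalues are 1 (algebraic multiplicity 4).

For λ = 1: rank(A - I) = 2, rank((A - I)^2) = 1, rank((A - I)^3) = 0. The eigenspace has dimension 4 - 2 = 2, so there are 2 Jordan blocks; the rank sequence gives block sizes [3, 1].

Assembling the blocks gives the Jordan form J above.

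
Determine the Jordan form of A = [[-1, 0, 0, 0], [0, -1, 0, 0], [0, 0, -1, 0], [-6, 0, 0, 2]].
J = [[-1, 0, 0, 0], [0, -1, 0, 0], [0, 0, -1, 0], [0, 0, 0, 2]]

The characteristic polynomial is det(xI - A) = (x - 2)(x + 1)^3, so the eigenvalues are -1 (algebraic multiplicity 3), 2 (algebraic multiplicity 1).

For λ = -1: rank(A + I) = 1. The eigenspace has dimension 4 - 1 = 3, so there are 3 Jordan blocks; the rank sequence gives block sizes [1, 1, 1].

For λ = 2: algebraic multiplicity 1 gives one 1×1 block.

Assembling the blocks gives the Jordan form J above.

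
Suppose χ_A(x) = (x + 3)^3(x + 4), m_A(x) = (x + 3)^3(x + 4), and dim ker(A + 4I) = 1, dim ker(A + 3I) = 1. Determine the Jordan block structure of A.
Jordan blocks: (-4, 1), (-3, 3)

λ = -4: algebraic multiplicity 1 (exponent in χ_A), largest block size 1 (exponent in m_A), 1 block (geometric multiplicity). This forces block sizes [1].
λ = -3: algebraic multiplicity 3 (exponent in χ_A), largest block size 3 (exponent in m_A), 1 block (geometric multiplicity). This forces block sizes [3].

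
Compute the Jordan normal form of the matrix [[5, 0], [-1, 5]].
The characteristic polynomial is det(xI - A) = (x - 5)^2, so the eigenvalues are 5 (algebraic multiplicity 2).

For λ = 5: rank(A - 5I) = 1, rank((A - 5I)^2) = 0. The eigenspace has dimension 2 - 1 = 1, so there is 1 Jordan block; the rank sequence gives block sizes [2].

Assembling the blocks gives the Jordan form J above.

J = [[5, 1], [0, 5]]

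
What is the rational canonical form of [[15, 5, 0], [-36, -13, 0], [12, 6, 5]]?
R = [[5, 0, 0], [0, 0, 15], [0, 1, 2]]

The invariant factors of A (the non-unit diagonal entries of the Smith normal form of xI - A over ℚ[x]) are x - 5, (x - 5)(x + 3), each dividing the next. The characteristic polynomial is their product, (x - 5)^2(x + 3).

The rational canonical form is the block-diagonal matrix of companion matrices C(f_i):
R = [[5, 0, 0], [0, 0, 15], [0, 1, 2]].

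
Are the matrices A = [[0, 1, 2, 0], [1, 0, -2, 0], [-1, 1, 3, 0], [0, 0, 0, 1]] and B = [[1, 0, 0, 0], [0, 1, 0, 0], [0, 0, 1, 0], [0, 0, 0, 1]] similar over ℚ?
Both have characteristic polynomial (x - 1)^4, but the minimal polynomial of A is (x - 1)^2 while the minimal polynomial of B is x - 1. The minimal polynomial is a similarity invariant, so A and B are not similar.

No.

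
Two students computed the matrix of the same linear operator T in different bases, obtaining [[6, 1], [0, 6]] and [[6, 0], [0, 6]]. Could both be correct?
No.

Both have characteristic polynomial (x - 6)^2, but the minimal polynomial of A is (x - 6)^2 while the minimal polynomial of B is x - 6. The minimal polynomial is a similarity invariant, so A and B are not similar.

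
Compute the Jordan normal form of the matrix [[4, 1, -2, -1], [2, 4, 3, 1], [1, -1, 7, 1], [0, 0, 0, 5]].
J = [[5, 1, 0, 0], [0, 5, 1, 0], [0, 0, 5, 0], [0, 0, 0, 5]]

The characteristic polynomial is det(xI - A) = (x - 5)^4, so the eigenvalues are 5 (algebraic multiplicity 4).

For λ = 5: rank(A - 5I) = 2, rank((A - 5I)^2) = 1, rank((A - 5I)^3) = 0. The eigenspace has dimension 4 - 2 = 2, so there are 2 Jordan blocks; the rank sequence gives block sizes [3, 1].

Assembling the blocks gives the Jordan form J above.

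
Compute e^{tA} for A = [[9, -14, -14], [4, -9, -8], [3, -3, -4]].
A has Jordan form J = [[-5, 0, 0], [0, -1, 0], [0, 0, 2]] with A = PJP^{-1}, so e^{tA} = P e^{tJ} P^{-1}.

For a Jordan block J_k(λ), e^{tJ_k(λ)} = e^{λt} · (I + tN + t^2 N^2/2! + ... + t^{k-1} N^{k-1}/(k-1)!) where N is the nilpotent superdiagonal part.

Assembling the blocks and conjugating back gives the entries of e^{tA} as shown above.

e^{tA} = [[(2*e^{7*t} - 1)*e^{-5*t}, 2*(1 - e^{7*t})*e^{-5*t}, 2*(1 - e^{7*t})*e^{-5*t}], [(e^{4*t} - 1)*e^{-5*t}, (2 - e^{4*t})*e^{-5*t}, -2*e^{-t} + 2*e^{-5*t}], [(e^{3*t} - 1)*e^{-t}, (1 - e^{3*t})*e^{-t}, (2 - e^{3*t})*e^{-t}]]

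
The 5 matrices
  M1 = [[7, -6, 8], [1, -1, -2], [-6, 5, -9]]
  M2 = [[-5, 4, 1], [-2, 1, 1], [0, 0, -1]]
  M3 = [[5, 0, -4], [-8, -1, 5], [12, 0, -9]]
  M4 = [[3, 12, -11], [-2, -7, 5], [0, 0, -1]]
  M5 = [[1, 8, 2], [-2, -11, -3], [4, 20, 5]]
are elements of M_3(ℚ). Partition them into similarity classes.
2 classes: {M1}, {M2, M3, M4, M5}

Characteristic polynomials: χ_{M1} = (x + 1)^3, χ_{M2} = (x + 1)^2(x + 3), χ_{M3} = (x + 1)^2(x + 3), χ_{M4} = (x + 1)^2(x + 3), χ_{M5} = (x + 1)^2(x + 3).

{M1}: invariant factors (x + 1)^3.

{M2, M3, M4, M5}: invariant factors (x + 1)^2(x + 3).

Matrices are similar if and only if their invariant-factor lists agree; the partition into similarity classes is {M1}, {M2, M3, M4, M5}.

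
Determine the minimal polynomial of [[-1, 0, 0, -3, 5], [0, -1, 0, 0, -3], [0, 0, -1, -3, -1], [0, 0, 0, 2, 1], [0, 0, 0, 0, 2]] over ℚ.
m_A(x) = (x - 2)^2(x + 1)

The characteristic polynomial factors as (x - 2)^2(x + 1)^3. The minimal polynomial is ∏(x - λ)^{k_λ} where k_λ is the size of the largest Jordan block at λ.

For λ = -1: rank(A + I) = 2, and the largest Jordan block has size 1 (the smallest k with rank((A + I)^k) = rank((A + I)^(k+1))).
For λ = 2: rank(A - 2I) = 4, and the largest Jordan block has size 2 (the smallest k with rank((A - 2I)^k) = rank((A - 2I)^(k+1))).

So m_A(x) = (x - 2)^2(x + 1).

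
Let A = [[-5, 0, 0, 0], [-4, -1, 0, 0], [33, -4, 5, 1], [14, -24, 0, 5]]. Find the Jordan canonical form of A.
The characteristic polynomial is det(xI - A) = (x - 5)^2(x + 1)(x + 5), so the eigenvalues are -5 (algebraic multiplicity 1), -1 (algebraic multiplicity 1), 5 (algebraic multiplicity 2).

For λ = -5: algebraic multiplicity 1 gives one 1×1 block.

For λ = -1: algebraic multiplicity 1 gives one 1×1 block.

For λ = 5: rank(A - 5I) = 3, rank((A - 5I)^2) = 2. The eigenspace has dimension 4 - 3 = 1, so there is 1 Jordan block; the rank sequence gives block sizes [2].

Assembling the blocks gives the Jordan form J above.

J = [[-5, 0, 0, 0], [0, -1, 0, 0], [0, 0, 5, 1], [0, 0, 0, 5]]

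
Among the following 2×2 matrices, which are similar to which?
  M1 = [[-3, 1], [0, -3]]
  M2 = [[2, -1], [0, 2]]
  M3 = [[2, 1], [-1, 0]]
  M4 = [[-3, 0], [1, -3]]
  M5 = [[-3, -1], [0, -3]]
3 classes: {M1, M4, M5}, {M2}, {M3}

Characteristic polynomials: χ_{M1} = (x + 3)^2, χ_{M2} = (x - 2)^2, χ_{M3} = (x - 1)^2, χ_{M4} = (x + 3)^2, χ_{M5} = (x + 3)^2.

{M1, M4, M5}: invariant factors (x + 3)^2.

{M2}: invariant factors (x - 2)^2.

{M3}: invariant factors (x - 1)^2.

Matrices are similar if and only if their invariant-factor lists agree; the partition into similarity classes is {M1, M4, M5}, {M2}, {M3}.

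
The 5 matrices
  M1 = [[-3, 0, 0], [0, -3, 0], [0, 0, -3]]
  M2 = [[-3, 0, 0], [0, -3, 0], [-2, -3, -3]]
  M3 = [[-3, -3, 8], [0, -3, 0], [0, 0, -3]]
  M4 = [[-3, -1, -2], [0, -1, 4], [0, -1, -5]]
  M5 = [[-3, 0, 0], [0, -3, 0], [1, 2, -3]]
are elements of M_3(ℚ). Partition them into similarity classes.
Characteristic polynomials: χ_{M1} = (x + 3)^3, χ_{M2} = (x + 3)^3, χ_{M3} = (x + 3)^3, χ_{M4} = (x + 3)^3, χ_{M5} = (x + 3)^3.

{M1}: invariant factors x + 3, x + 3, x + 3.

{M2, M3, M4, M5}: invariant factors x + 3, (x + 3)^2.

Matrices are similar if and only if their invariant-factor lists agree; the partition into similarity classes is {M1}, {M2, M3, M4, M5}.

2 classes: {M1}, {M2, M3, M4, M5}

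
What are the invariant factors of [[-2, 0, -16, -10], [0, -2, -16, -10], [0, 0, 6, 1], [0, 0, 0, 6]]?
x + 2, (x - 6)^2(x + 2)

The Jordan structure of A has elementary divisors (x + 2), (x + 2), (x - 6)^2. Arranging the block sizes at each eigenvalue in decreasing order and taking row products gives the invariant factors.

Invariant factors (smallest first, each dividing the next): x + 2, (x - 6)^2(x + 2).

Check: the last factor (x - 6)^2(x + 2) is the minimal polynomial, and the product (x - 6)^2(x + 2)^2 is the characteristic polynomial.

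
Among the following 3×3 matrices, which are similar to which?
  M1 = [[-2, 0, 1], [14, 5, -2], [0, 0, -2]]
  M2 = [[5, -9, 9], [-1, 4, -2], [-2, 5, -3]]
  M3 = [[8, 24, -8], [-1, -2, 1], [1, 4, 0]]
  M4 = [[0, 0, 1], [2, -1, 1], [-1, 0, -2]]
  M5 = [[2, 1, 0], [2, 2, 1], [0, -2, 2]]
3 classes: {M1}, {M2, M3, M5}, {M4}

Characteristic polynomials: χ_{M1} = (x - 5)(x + 2)^2, χ_{M2} = (x - 2)^3, χ_{M3} = (x - 2)^3, χ_{M4} = (x + 1)^3, χ_{M5} = (x - 2)^3.

{M1}: invariant factors (x - 5)(x + 2)^2.

{M2, M3, M5}: invariant factors (x - 2)^3.

{M4}: invariant factors (x + 1)^3.

Matrices are similar if and only if their invariant-factor lists agree; the partition into similarity classes is {M1}, {M2, M3, M5}, {M4}.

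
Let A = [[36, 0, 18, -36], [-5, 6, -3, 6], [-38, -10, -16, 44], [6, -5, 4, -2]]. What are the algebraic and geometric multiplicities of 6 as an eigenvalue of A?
algebraic multiplicity 4, geometric multiplicity 2

The characteristic polynomial is (x - 6)^4, so the factor x - 6 appears with exponent 4: the algebraic multiplicity is 4.

rank(A - 6I) = 2, so the eigenspace has dimension 4 - 2 = 2: the geometric multiplicity is 2.

Since 2 < 4, A is not diagonalizable.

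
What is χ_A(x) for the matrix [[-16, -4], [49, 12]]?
xI - A = [[x + 16, 4], [-49, x - 12]].

Expanding det(xI - A) along the first row:
det(xI - A) = + (x + 16)·det([[x - 12]]) - (4)·det([[-49]]).

Evaluating gives χ_A(x) = x^2 + 4x + 4 = (x + 2)^2.

χ_A(x) = (x + 2)^2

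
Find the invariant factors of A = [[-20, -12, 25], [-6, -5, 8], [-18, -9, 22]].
The Jordan structure of A has elementary divisors (x + 2)^2, (x - 1). Arranging the block sizes at each eigenvalue in decreasing order and taking row products gives the invariant factors.

Invariant factors (smallest first, each dividing the next): (x - 1)(x + 2)^2.

Check: the last factor (x - 1)(x + 2)^2 is the minimal polynomial, and the product (x - 1)(x + 2)^2 is the characteristic polynomial.

(x - 1)(x + 2)^2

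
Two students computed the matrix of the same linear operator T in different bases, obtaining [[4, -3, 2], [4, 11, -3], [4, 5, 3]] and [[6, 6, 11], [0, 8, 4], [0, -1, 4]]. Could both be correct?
Two matrices over a field are similar if and only if they have the same invariant factors.

Both A and B have characteristic polynomial (x - 6)^3 and minimal polynomial (x - 6)^3. Computing further, both have invariant factors (x - 6)^3. Hence A and B are similar.

Yes.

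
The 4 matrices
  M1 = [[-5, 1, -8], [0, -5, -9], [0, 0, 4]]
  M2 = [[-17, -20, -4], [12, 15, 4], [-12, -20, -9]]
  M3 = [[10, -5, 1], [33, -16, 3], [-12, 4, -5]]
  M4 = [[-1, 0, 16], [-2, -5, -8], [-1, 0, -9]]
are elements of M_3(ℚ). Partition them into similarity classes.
Characteristic polynomials: χ_{M1} = (x - 4)(x + 5)^2, χ_{M2} = (x + 1)(x + 5)^2, χ_{M3} = (x + 1)(x + 5)^2, χ_{M4} = (x + 5)^3.

{M1}: invariant factors (x - 4)(x + 5)^2.

{M2}: invariant factors x + 5, (x + 1)(x + 5).

{M3}: invariant factors (x + 1)(x + 5)^2.

{M4}: invariant factors x + 5, (x + 5)^2.

Matrices are similar if and only if their invariant-factor lists agree; the partition into similarity classes is {M1}, {M2}, {M3}, {M4}.

4 classes: {M1}, {M2}, {M3}, {M4}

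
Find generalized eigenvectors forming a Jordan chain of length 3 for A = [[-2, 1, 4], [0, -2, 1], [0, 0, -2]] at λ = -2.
We seek v_1 ∈ ker((A + 2I)^3) \ ker((A + 2I)^2), then set v_{i+1} = (A + 2I) v_i.

One such chain is v_1 = [[-4, -3, 1]]^T, v_2 = [[1, 1, 0]]^T, v_3 = [[1, 0, 0]]^T. Check: (A + 2I) v_3 = [[0, 0, 0]]^T = 0.

v_1 = [[-4, -3, 1]]^T, v_2 = [[1, 1, 0]]^T, v_3 = [[1, 0, 0]]^T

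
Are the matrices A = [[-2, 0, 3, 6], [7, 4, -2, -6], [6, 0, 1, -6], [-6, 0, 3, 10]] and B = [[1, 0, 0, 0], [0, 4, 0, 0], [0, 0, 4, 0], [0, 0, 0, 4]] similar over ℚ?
No.

Both have characteristic polynomial (x - 4)^3(x - 1), but the minimal polynomial of A is (x - 4)^2(x - 1) while the minimal polynomial of B is (x - 4)(x - 1). The minimal polynomial is a similarity invariant, so A and B are not similar.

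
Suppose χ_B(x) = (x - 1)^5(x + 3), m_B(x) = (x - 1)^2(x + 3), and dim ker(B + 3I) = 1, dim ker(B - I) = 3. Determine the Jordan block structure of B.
λ = -3: algebraic multiplicity 1 (exponent in χ_B), largest block size 1 (exponent in m_B), 1 block (geometric multiplicity). This forces block sizes [1].
λ = 1: algebraic multiplicity 5 (exponent in χ_B), largest block size 2 (exponent in m_B), 3 blocks (geometric multiplicity). These force block sizes [2, 2, 1].

Jordan blocks: (-3, 1), (1, 2), (1, 2), (1, 1)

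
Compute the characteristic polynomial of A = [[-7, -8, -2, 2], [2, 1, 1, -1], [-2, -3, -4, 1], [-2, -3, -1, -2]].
xI - A = [[x + 7, 8, 2, -2], [-2, x - 1, -1, 1], [2, 3, x + 4, -1], [2, 3, 1, x + 2]].

Expanding det(xI - A) along the first row:
det(xI - A) = + (x + 7)·det([[x - 1, -1, 1], [3, x + 4, -1], [3, 1, x + 2]]) - (8)·det([[-2, -1, 1], [2, x + 4, -1], [2, 1, x + 2]]) + (2)·det([[-2, x - 1, 1], [2, 3, -1], [2, 3, x + 2]]) - (-2)·det([[-2, x - 1, -1], [2, 3, x + 4], [2, 3, 1]]).

Evaluating gives χ_A(x) = x^4 + 12x^3 + 54x^2 + 108x + 81 = (x + 3)^4.

χ_A(x) = (x + 3)^4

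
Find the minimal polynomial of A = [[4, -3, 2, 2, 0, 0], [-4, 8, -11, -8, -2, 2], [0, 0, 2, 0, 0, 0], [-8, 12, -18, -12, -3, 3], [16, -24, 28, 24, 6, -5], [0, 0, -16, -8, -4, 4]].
m_A(x) = (x - 2)^3

The characteristic polynomial factors as (x - 2)^6. The minimal polynomial is ∏(x - λ)^{k_λ} where k_λ is the size of the largest Jordan block at λ.

For λ = 2: rank(A - 2I) = 4, and the largest Jordan block has size 3 (the smallest k with rank((A - 2I)^k) = rank((A - 2I)^(k+1))).

So m_A(x) = (x - 2)^3.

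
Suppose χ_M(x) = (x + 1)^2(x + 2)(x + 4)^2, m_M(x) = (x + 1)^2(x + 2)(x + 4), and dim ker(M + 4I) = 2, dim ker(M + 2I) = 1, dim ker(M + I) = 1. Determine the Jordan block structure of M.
Jordan blocks: (-4, 1), (-4, 1), (-2, 1), (-1, 2)

λ = -4: algebraic multiplicity 2 (exponent in χ_M), largest block size 1 (exponent in m_M), 2 blocks (geometric multiplicity). These force block sizes [1, 1].
λ = -2: algebraic multiplicity 1 (exponent in χ_M), largest block size 1 (exponent in m_M), 1 block (geometric multiplicity). This forces block sizes [1].
λ = -1: algebraic multiplicity 2 (exponent in χ_M), largest block size 2 (exponent in m_M), 1 block (geometric multiplicity). This forces block sizes [2].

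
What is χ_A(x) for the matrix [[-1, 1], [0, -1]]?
xI - A = [[x + 1, -1], [0, x + 1]].

Expanding det(xI - A) along the first row:
det(xI - A) = + (x + 1)·det([[x + 1]]) - (-1)·det([[0]]).

Evaluating gives χ_A(x) = x^2 + 2x + 1 = (x + 1)^2.

χ_A(x) = (x + 1)^2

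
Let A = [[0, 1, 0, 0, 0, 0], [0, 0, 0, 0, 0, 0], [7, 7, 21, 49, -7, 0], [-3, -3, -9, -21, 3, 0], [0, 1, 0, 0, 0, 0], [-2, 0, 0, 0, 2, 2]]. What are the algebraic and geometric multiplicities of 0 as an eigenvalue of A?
algebraic multiplicity 5, geometric multiplicity 3

The characteristic polynomial is x^5(x - 2), so the factor x appears with exponent 5: the algebraic multiplicity is 5.

rank(A) = 3, so the eigenspace has dimension 6 - 3 = 3: the geometric multiplicity is 3.

Since 3 < 5, A is not diagonalizable.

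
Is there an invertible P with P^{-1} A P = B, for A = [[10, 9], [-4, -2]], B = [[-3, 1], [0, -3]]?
trace(A) = 8 but trace(B) = -6. The trace is a similarity invariant, so A and B are not similar.

No.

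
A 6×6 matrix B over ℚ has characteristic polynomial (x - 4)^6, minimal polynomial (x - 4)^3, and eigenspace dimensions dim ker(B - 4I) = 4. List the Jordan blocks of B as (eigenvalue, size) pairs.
Jordan blocks: (4, 3), (4, 1), (4, 1), (4, 1)

λ = 4: algebraic multiplicity 6 (exponent in χ_B), largest block size 3 (exponent in m_B), 4 blocks (geometric multiplicity). These force block sizes [3, 1, 1, 1].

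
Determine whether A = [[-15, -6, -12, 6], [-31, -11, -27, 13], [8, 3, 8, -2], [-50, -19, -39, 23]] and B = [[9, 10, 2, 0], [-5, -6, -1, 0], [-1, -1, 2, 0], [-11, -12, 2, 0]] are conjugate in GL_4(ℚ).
Two matrices over a field are similar if and only if they have the same invariant factors.

Both A and B have characteristic polynomial x(x - 3)^2(x + 1) and minimal polynomial x(x - 3)^2(x + 1). Computing further, both have invariant factors x(x - 3)^2(x + 1). Hence A and B are similar.

Yes.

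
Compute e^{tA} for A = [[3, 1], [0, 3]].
e^{tA} = [[e^{3*t}, t*e^{3*t}], [0, e^{3*t}]]

A has Jordan form J = [[3, 1], [0, 3]] with A = PJP^{-1}, so e^{tA} = P e^{tJ} P^{-1}.

For a Jordan block J_k(λ), e^{tJ_k(λ)} = e^{λt} · (I + tN + t^2 N^2/2! + ... + t^{k-1} N^{k-1}/(k-1)!) where N is the nilpotent superdiagonal part.

Assembling the blocks and conjugating back gives the entries of e^{tA} as shown above.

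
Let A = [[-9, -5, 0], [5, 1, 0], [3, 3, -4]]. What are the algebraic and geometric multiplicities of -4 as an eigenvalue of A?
The characteristic polynomial is (x + 4)^3, so the factor x + 4 appears with exponent 3: the algebraic multiplicity is 3.

rank(A + 4I) = 1, so the eigenspace has dimension 3 - 1 = 2: the geometric multiplicity is 2.

Since 2 < 3, A is not diagonalizable.

algebraic multiplicity 3, geometric multiplicity 2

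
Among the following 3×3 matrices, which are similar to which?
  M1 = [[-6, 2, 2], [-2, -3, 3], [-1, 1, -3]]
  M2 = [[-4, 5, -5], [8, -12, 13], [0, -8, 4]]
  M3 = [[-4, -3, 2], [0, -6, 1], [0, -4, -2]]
1 class: {M1, M2, M3}

Characteristic polynomials: χ_{M1} = (x + 4)^3, χ_{M2} = (x + 4)^3, χ_{M3} = (x + 4)^3.

{M1, M2, M3}: invariant factors (x + 4)^3.

Matrices are similar if and only if their invariant-factor lists agree; the partition into similarity classes is {M1, M2, M3}.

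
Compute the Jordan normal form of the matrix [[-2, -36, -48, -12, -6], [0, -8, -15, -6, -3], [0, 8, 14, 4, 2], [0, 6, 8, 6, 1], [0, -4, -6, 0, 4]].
The characteristic polynomial is det(xI - A) = (x - 4)^4(x + 2), so the eigenvalues are -2 (algebraic multiplicity 1), 4 (algebraic multiplicity 4).

For λ = -2: algebraic multiplicity 1 gives one 1×1 block.

For λ = 4: rank(A - 4I) = 3, rank((A - 4I)^2) = 1. The eigenspace has dimension 5 - 3 = 2, so there are 2 Jordan blocks; the rank sequence gives block sizes [2, 2].

Assembling the blocks gives the Jordan form J above.

J = [[-2, 0, 0, 0, 0], [0, 4, 1, 0, 0], [0, 0, 4, 0, 0], [0, 0, 0, 4, 1], [0, 0, 0, 0, 4]]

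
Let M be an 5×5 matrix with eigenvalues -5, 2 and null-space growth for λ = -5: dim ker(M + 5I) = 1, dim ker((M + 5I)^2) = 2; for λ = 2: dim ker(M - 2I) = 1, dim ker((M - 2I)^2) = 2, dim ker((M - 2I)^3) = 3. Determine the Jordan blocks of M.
λ = -5: successive nullity increments [1, 1] count blocks of size ≥ k; block sizes are [2].
λ = 2: successive nullity increments [1, 1, 1] count blocks of size ≥ k; block sizes are [3].

Jordan blocks: (-5, 2), (2, 3)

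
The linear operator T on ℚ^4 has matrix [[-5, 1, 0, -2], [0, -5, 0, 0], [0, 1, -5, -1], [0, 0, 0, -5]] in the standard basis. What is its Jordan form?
J = [[-5, 1, 0, 0], [0, -5, 0, 0], [0, 0, -5, 1], [0, 0, 0, -5]]

The characteristic polynomial is det(xI - A) = (x + 5)^4, so the eigenvalues are -5 (algebraic multiplicity 4).

For λ = -5: rank(A + 5I) = 2, rank((A + 5I)^2) = 0. The eigenspace has dimension 4 - 2 = 2, so there are 2 Jordan blocks; the rank sequence gives block sizes [2, 2].

Assembling the blocks gives the Jordan form J above.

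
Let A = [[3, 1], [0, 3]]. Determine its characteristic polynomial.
xI - A = [[x - 3, -1], [0, x - 3]].

Expanding det(xI - A) along the first row:
det(xI - A) = + (x - 3)·det([[x - 3]]) - (-1)·det([[0]]).

Evaluating gives χ_A(x) = x^2 - 6x + 9 = (x - 3)^2.

χ_A(x) = (x - 3)^2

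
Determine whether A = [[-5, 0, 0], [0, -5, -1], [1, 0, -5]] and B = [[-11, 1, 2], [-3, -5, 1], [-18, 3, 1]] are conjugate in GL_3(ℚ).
Two matrices over a field are similar if and only if they have the same invariant factors.

Both A and B have characteristic polynomial (x + 5)^3 and minimal polynomial (x + 5)^3. Computing further, both have invariant factors (x + 5)^3. Hence A and B are similar.

Yes.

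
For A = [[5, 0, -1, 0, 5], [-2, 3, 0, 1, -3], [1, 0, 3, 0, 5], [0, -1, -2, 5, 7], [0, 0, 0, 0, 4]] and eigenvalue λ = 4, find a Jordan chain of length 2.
We seek v_1 ∈ ker((A - 4I)^2) \ ker(A - 4I), then set v_{i+1} = (A - 4I) v_i.

One such chain is v_1 = [[0, 1, 0, 0, 0]]^T, v_2 = [[0, -1, 0, -1, 0]]^T. Check: (A - 4I) v_2 = [[0, 0, 0, 0, 0]]^T = 0.

v_1 = [[0, 1, 0, 0, 0]]^T, v_2 = [[0, -1, 0, -1, 0]]^T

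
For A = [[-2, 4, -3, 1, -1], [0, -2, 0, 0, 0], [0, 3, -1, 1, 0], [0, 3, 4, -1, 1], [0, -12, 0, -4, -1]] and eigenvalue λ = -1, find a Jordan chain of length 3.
v_1 = [[-2, 0, -1, 0, 5]]^T, v_2 = [[0, 0, 0, 1, 0]]^T, v_3 = [[1, 0, 1, 0, -4]]^T

We seek v_1 ∈ ker((A + I)^3) \ ker((A + I)^2), then set v_{i+1} = (A + I) v_i.

One such chain is v_1 = [[-2, 0, -1, 0, 5]]^T, v_2 = [[0, 0, 0, 1, 0]]^T, v_3 = [[1, 0, 1, 0, -4]]^T. Check: (A + I) v_3 = [[0, 0, 0, 0, 0]]^T = 0.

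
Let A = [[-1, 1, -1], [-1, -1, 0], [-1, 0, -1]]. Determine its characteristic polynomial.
xI - A = [[x + 1, -1, 1], [1, x + 1, 0], [1, 0, x + 1]].

Expanding det(xI - A) along the first row:
det(xI - A) = + (x + 1)·det([[x + 1, 0], [0, x + 1]]) - (-1)·det([[1, 0], [1, x + 1]]) + (1)·det([[1, x + 1], [1, 0]]).

Evaluating gives χ_A(x) = x^3 + 3x^2 + 3x + 1 = (x + 1)^3.

χ_A(x) = (x + 1)^3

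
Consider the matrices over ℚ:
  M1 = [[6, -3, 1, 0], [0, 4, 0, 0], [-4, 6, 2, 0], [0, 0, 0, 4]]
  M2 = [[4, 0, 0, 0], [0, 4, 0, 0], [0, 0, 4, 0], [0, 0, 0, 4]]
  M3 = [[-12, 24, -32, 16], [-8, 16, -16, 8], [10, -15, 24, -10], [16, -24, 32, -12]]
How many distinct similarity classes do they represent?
Characteristic polynomials: χ_{M1} = (x - 4)^4, χ_{M2} = (x - 4)^4, χ_{M3} = (x - 4)^4.

{M1, M3}: invariant factors x - 4, x - 4, (x - 4)^2.

{M2}: invariant factors x - 4, x - 4, x - 4, x - 4.

Matrices are similar if and only if their invariant-factor lists agree; the partition into similarity classes is {M1, M3}, {M2}.

2 classes: {M1, M3}, {M2}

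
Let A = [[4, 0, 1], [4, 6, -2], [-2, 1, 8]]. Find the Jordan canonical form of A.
J = [[6, 1, 0], [0, 6, 1], [0, 0, 6]]

The characteristic polynomial is det(xI - A) = (x - 6)^3, so the eigenvalues are 6 (algebraic multiplicity 3).

For λ = 6: rank(A - 6I) = 2, rank((A - 6I)^2) = 1, rank((A - 6I)^3) = 0. The eigenspace has dimension 3 - 2 = 1, so there is 1 Jordan block; the rank sequence gives block sizes [3].

Assembling the blocks gives the Jordan form J above.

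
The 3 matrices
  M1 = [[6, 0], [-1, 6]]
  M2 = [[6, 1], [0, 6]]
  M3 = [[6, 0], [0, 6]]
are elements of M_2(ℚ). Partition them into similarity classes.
2 classes: {M1, M2}, {M3}

Characteristic polynomials: χ_{M1} = (x - 6)^2, χ_{M2} = (x - 6)^2, χ_{M3} = (x - 6)^2.

{M1, M2}: invariant factors (x - 6)^2.

{M3}: invariant factors x - 6, x - 6.

Matrices are similar if and only if their invariant-factor lists agree; the partition into similarity classes is {M1, M2}, {M3}.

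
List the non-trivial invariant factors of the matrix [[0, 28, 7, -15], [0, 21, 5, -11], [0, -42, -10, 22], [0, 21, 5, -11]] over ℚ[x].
x, x^3

The Jordan structure of A has elementary divisors x^3, x. Arranging the block sizes at each eigenvalue in decreasing order and taking row products gives the invariant factors.

Invariant factors (smallest first, each dividing the next): x, x^3.

Check: the last factor x^3 is the minimal polynomial, and the product x^4 is the characteristic polynomial.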